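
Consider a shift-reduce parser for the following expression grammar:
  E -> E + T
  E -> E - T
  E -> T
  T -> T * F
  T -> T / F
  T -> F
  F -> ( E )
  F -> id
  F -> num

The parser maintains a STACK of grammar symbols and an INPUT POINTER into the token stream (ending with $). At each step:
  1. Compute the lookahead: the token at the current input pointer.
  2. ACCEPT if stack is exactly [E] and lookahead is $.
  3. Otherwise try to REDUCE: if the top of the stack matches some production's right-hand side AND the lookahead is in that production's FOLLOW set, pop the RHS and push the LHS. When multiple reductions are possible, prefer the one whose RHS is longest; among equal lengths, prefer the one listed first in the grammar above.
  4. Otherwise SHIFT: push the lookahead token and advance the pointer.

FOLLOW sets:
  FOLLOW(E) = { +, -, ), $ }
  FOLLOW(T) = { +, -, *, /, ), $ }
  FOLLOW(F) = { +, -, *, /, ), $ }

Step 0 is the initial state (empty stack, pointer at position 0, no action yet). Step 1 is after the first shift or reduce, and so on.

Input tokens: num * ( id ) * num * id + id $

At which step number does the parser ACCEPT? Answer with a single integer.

Step 1: shift num. Stack=[num] ptr=1 lookahead=* remaining=[* ( id ) * num * id + id $]
Step 2: reduce F->num. Stack=[F] ptr=1 lookahead=* remaining=[* ( id ) * num * id + id $]
Step 3: reduce T->F. Stack=[T] ptr=1 lookahead=* remaining=[* ( id ) * num * id + id $]
Step 4: shift *. Stack=[T *] ptr=2 lookahead=( remaining=[( id ) * num * id + id $]
Step 5: shift (. Stack=[T * (] ptr=3 lookahead=id remaining=[id ) * num * id + id $]
Step 6: shift id. Stack=[T * ( id] ptr=4 lookahead=) remaining=[) * num * id + id $]
Step 7: reduce F->id. Stack=[T * ( F] ptr=4 lookahead=) remaining=[) * num * id + id $]
Step 8: reduce T->F. Stack=[T * ( T] ptr=4 lookahead=) remaining=[) * num * id + id $]
Step 9: reduce E->T. Stack=[T * ( E] ptr=4 lookahead=) remaining=[) * num * id + id $]
Step 10: shift ). Stack=[T * ( E )] ptr=5 lookahead=* remaining=[* num * id + id $]
Step 11: reduce F->( E ). Stack=[T * F] ptr=5 lookahead=* remaining=[* num * id + id $]
Step 12: reduce T->T * F. Stack=[T] ptr=5 lookahead=* remaining=[* num * id + id $]
Step 13: shift *. Stack=[T *] ptr=6 lookahead=num remaining=[num * id + id $]
Step 14: shift num. Stack=[T * num] ptr=7 lookahead=* remaining=[* id + id $]
Step 15: reduce F->num. Stack=[T * F] ptr=7 lookahead=* remaining=[* id + id $]
Step 16: reduce T->T * F. Stack=[T] ptr=7 lookahead=* remaining=[* id + id $]
Step 17: shift *. Stack=[T *] ptr=8 lookahead=id remaining=[id + id $]
Step 18: shift id. Stack=[T * id] ptr=9 lookahead=+ remaining=[+ id $]
Step 19: reduce F->id. Stack=[T * F] ptr=9 lookahead=+ remaining=[+ id $]
Step 20: reduce T->T * F. Stack=[T] ptr=9 lookahead=+ remaining=[+ id $]
Step 21: reduce E->T. Stack=[E] ptr=9 lookahead=+ remaining=[+ id $]
Step 22: shift +. Stack=[E +] ptr=10 lookahead=id remaining=[id $]
Step 23: shift id. Stack=[E + id] ptr=11 lookahead=$ remaining=[$]
Step 24: reduce F->id. Stack=[E + F] ptr=11 lookahead=$ remaining=[$]
Step 25: reduce T->F. Stack=[E + T] ptr=11 lookahead=$ remaining=[$]
Step 26: reduce E->E + T. Stack=[E] ptr=11 lookahead=$ remaining=[$]
Step 27: accept. Stack=[E] ptr=11 lookahead=$ remaining=[$]

Answer: 27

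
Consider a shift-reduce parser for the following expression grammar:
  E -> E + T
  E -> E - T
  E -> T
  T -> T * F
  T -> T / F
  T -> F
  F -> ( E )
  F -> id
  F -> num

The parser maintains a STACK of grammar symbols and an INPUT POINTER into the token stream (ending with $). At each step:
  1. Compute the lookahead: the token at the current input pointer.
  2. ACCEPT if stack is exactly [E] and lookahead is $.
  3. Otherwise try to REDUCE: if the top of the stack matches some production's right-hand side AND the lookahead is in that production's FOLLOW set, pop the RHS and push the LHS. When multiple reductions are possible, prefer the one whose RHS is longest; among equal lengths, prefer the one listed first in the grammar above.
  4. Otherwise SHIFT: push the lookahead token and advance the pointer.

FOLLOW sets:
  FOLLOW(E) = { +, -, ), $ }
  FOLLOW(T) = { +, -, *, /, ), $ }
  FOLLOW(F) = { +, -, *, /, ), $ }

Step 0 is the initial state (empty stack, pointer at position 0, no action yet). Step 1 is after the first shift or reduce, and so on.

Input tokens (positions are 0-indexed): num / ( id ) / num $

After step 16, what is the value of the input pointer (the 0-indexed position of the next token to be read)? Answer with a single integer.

Answer: 7

Derivation:
Step 1: shift num. Stack=[num] ptr=1 lookahead=/ remaining=[/ ( id ) / num $]
Step 2: reduce F->num. Stack=[F] ptr=1 lookahead=/ remaining=[/ ( id ) / num $]
Step 3: reduce T->F. Stack=[T] ptr=1 lookahead=/ remaining=[/ ( id ) / num $]
Step 4: shift /. Stack=[T /] ptr=2 lookahead=( remaining=[( id ) / num $]
Step 5: shift (. Stack=[T / (] ptr=3 lookahead=id remaining=[id ) / num $]
Step 6: shift id. Stack=[T / ( id] ptr=4 lookahead=) remaining=[) / num $]
Step 7: reduce F->id. Stack=[T / ( F] ptr=4 lookahead=) remaining=[) / num $]
Step 8: reduce T->F. Stack=[T / ( T] ptr=4 lookahead=) remaining=[) / num $]
Step 9: reduce E->T. Stack=[T / ( E] ptr=4 lookahead=) remaining=[) / num $]
Step 10: shift ). Stack=[T / ( E )] ptr=5 lookahead=/ remaining=[/ num $]
Step 11: reduce F->( E ). Stack=[T / F] ptr=5 lookahead=/ remaining=[/ num $]
Step 12: reduce T->T / F. Stack=[T] ptr=5 lookahead=/ remaining=[/ num $]
Step 13: shift /. Stack=[T /] ptr=6 lookahead=num remaining=[num $]
Step 14: shift num. Stack=[T / num] ptr=7 lookahead=$ remaining=[$]
Step 15: reduce F->num. Stack=[T / F] ptr=7 lookahead=$ remaining=[$]
Step 16: reduce T->T / F. Stack=[T] ptr=7 lookahead=$ remaining=[$]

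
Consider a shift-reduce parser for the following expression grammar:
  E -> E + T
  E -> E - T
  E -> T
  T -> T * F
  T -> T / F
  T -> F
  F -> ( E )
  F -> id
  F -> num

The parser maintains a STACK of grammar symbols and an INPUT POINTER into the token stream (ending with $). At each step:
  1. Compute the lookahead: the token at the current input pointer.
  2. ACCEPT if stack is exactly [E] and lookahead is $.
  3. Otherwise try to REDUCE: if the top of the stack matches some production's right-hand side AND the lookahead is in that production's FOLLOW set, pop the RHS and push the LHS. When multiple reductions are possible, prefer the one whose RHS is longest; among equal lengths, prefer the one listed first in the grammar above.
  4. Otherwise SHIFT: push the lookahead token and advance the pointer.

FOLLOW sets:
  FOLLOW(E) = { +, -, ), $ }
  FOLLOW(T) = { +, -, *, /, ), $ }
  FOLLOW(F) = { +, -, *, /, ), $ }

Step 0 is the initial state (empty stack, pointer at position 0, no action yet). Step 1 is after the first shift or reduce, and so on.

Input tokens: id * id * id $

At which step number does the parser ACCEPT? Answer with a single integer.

Answer: 13

Derivation:
Step 1: shift id. Stack=[id] ptr=1 lookahead=* remaining=[* id * id $]
Step 2: reduce F->id. Stack=[F] ptr=1 lookahead=* remaining=[* id * id $]
Step 3: reduce T->F. Stack=[T] ptr=1 lookahead=* remaining=[* id * id $]
Step 4: shift *. Stack=[T *] ptr=2 lookahead=id remaining=[id * id $]
Step 5: shift id. Stack=[T * id] ptr=3 lookahead=* remaining=[* id $]
Step 6: reduce F->id. Stack=[T * F] ptr=3 lookahead=* remaining=[* id $]
Step 7: reduce T->T * F. Stack=[T] ptr=3 lookahead=* remaining=[* id $]
Step 8: shift *. Stack=[T *] ptr=4 lookahead=id remaining=[id $]
Step 9: shift id. Stack=[T * id] ptr=5 lookahead=$ remaining=[$]
Step 10: reduce F->id. Stack=[T * F] ptr=5 lookahead=$ remaining=[$]
Step 11: reduce T->T * F. Stack=[T] ptr=5 lookahead=$ remaining=[$]
Step 12: reduce E->T. Stack=[E] ptr=5 lookahead=$ remaining=[$]
Step 13: accept. Stack=[E] ptr=5 lookahead=$ remaining=[$]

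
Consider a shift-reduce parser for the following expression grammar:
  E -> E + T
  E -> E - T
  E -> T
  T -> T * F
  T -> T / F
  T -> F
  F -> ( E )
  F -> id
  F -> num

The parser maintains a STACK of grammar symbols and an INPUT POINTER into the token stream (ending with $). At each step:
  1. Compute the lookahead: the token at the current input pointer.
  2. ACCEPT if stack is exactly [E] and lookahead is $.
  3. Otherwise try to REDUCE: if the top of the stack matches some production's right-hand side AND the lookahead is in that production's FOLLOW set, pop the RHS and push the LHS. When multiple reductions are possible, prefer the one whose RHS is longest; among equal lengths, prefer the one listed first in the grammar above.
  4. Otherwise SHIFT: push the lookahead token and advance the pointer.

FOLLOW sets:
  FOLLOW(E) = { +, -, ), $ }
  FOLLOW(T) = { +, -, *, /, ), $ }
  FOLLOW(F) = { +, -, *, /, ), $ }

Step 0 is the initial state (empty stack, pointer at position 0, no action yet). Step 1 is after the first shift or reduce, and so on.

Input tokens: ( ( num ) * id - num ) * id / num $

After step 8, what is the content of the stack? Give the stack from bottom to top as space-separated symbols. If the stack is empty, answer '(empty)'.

Step 1: shift (. Stack=[(] ptr=1 lookahead=( remaining=[( num ) * id - num ) * id / num $]
Step 2: shift (. Stack=[( (] ptr=2 lookahead=num remaining=[num ) * id - num ) * id / num $]
Step 3: shift num. Stack=[( ( num] ptr=3 lookahead=) remaining=[) * id - num ) * id / num $]
Step 4: reduce F->num. Stack=[( ( F] ptr=3 lookahead=) remaining=[) * id - num ) * id / num $]
Step 5: reduce T->F. Stack=[( ( T] ptr=3 lookahead=) remaining=[) * id - num ) * id / num $]
Step 6: reduce E->T. Stack=[( ( E] ptr=3 lookahead=) remaining=[) * id - num ) * id / num $]
Step 7: shift ). Stack=[( ( E )] ptr=4 lookahead=* remaining=[* id - num ) * id / num $]
Step 8: reduce F->( E ). Stack=[( F] ptr=4 lookahead=* remaining=[* id - num ) * id / num $]

Answer: ( F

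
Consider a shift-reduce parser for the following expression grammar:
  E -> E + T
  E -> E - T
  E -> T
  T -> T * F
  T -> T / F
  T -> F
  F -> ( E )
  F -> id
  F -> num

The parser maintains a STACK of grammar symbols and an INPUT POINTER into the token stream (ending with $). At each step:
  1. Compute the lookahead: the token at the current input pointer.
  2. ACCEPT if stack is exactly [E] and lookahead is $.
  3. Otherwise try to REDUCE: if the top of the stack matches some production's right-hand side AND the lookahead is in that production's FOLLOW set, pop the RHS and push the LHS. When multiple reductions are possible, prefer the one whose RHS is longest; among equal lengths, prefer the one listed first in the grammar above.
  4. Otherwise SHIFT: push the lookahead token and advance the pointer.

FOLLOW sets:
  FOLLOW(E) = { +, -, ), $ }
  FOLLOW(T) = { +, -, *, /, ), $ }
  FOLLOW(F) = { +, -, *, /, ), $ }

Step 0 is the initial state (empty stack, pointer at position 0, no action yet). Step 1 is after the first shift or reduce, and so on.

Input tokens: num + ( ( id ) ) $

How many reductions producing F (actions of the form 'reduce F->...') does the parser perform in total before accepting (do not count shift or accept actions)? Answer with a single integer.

Step 1: shift num. Stack=[num] ptr=1 lookahead=+ remaining=[+ ( ( id ) ) $]
Step 2: reduce F->num. Stack=[F] ptr=1 lookahead=+ remaining=[+ ( ( id ) ) $]
Step 3: reduce T->F. Stack=[T] ptr=1 lookahead=+ remaining=[+ ( ( id ) ) $]
Step 4: reduce E->T. Stack=[E] ptr=1 lookahead=+ remaining=[+ ( ( id ) ) $]
Step 5: shift +. Stack=[E +] ptr=2 lookahead=( remaining=[( ( id ) ) $]
Step 6: shift (. Stack=[E + (] ptr=3 lookahead=( remaining=[( id ) ) $]
Step 7: shift (. Stack=[E + ( (] ptr=4 lookahead=id remaining=[id ) ) $]
Step 8: shift id. Stack=[E + ( ( id] ptr=5 lookahead=) remaining=[) ) $]
Step 9: reduce F->id. Stack=[E + ( ( F] ptr=5 lookahead=) remaining=[) ) $]
Step 10: reduce T->F. Stack=[E + ( ( T] ptr=5 lookahead=) remaining=[) ) $]
Step 11: reduce E->T. Stack=[E + ( ( E] ptr=5 lookahead=) remaining=[) ) $]
Step 12: shift ). Stack=[E + ( ( E )] ptr=6 lookahead=) remaining=[) $]
Step 13: reduce F->( E ). Stack=[E + ( F] ptr=6 lookahead=) remaining=[) $]
Step 14: reduce T->F. Stack=[E + ( T] ptr=6 lookahead=) remaining=[) $]
Step 15: reduce E->T. Stack=[E + ( E] ptr=6 lookahead=) remaining=[) $]
Step 16: shift ). Stack=[E + ( E )] ptr=7 lookahead=$ remaining=[$]
Step 17: reduce F->( E ). Stack=[E + F] ptr=7 lookahead=$ remaining=[$]
Step 18: reduce T->F. Stack=[E + T] ptr=7 lookahead=$ remaining=[$]
Step 19: reduce E->E + T. Stack=[E] ptr=7 lookahead=$ remaining=[$]
Step 20: accept. Stack=[E] ptr=7 lookahead=$ remaining=[$]

Answer: 4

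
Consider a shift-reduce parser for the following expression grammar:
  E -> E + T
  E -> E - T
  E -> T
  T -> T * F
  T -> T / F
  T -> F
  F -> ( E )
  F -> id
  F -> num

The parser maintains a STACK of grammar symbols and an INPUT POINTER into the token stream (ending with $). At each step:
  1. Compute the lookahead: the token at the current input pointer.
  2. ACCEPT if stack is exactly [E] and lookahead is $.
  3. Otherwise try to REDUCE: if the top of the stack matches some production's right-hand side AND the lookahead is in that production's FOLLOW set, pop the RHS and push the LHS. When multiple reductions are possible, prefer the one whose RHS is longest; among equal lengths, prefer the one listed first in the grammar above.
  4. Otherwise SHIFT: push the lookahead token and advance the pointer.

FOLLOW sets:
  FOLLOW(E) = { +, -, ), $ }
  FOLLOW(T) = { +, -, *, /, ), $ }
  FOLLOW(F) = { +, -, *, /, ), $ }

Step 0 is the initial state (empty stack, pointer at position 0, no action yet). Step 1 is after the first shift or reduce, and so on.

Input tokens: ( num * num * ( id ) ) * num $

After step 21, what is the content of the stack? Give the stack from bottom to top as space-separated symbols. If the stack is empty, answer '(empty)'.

Step 1: shift (. Stack=[(] ptr=1 lookahead=num remaining=[num * num * ( id ) ) * num $]
Step 2: shift num. Stack=[( num] ptr=2 lookahead=* remaining=[* num * ( id ) ) * num $]
Step 3: reduce F->num. Stack=[( F] ptr=2 lookahead=* remaining=[* num * ( id ) ) * num $]
Step 4: reduce T->F. Stack=[( T] ptr=2 lookahead=* remaining=[* num * ( id ) ) * num $]
Step 5: shift *. Stack=[( T *] ptr=3 lookahead=num remaining=[num * ( id ) ) * num $]
Step 6: shift num. Stack=[( T * num] ptr=4 lookahead=* remaining=[* ( id ) ) * num $]
Step 7: reduce F->num. Stack=[( T * F] ptr=4 lookahead=* remaining=[* ( id ) ) * num $]
Step 8: reduce T->T * F. Stack=[( T] ptr=4 lookahead=* remaining=[* ( id ) ) * num $]
Step 9: shift *. Stack=[( T *] ptr=5 lookahead=( remaining=[( id ) ) * num $]
Step 10: shift (. Stack=[( T * (] ptr=6 lookahead=id remaining=[id ) ) * num $]
Step 11: shift id. Stack=[( T * ( id] ptr=7 lookahead=) remaining=[) ) * num $]
Step 12: reduce F->id. Stack=[( T * ( F] ptr=7 lookahead=) remaining=[) ) * num $]
Step 13: reduce T->F. Stack=[( T * ( T] ptr=7 lookahead=) remaining=[) ) * num $]
Step 14: reduce E->T. Stack=[( T * ( E] ptr=7 lookahead=) remaining=[) ) * num $]
Step 15: shift ). Stack=[( T * ( E )] ptr=8 lookahead=) remaining=[) * num $]
Step 16: reduce F->( E ). Stack=[( T * F] ptr=8 lookahead=) remaining=[) * num $]
Step 17: reduce T->T * F. Stack=[( T] ptr=8 lookahead=) remaining=[) * num $]
Step 18: reduce E->T. Stack=[( E] ptr=8 lookahead=) remaining=[) * num $]
Step 19: shift ). Stack=[( E )] ptr=9 lookahead=* remaining=[* num $]
Step 20: reduce F->( E ). Stack=[F] ptr=9 lookahead=* remaining=[* num $]
Step 21: reduce T->F. Stack=[T] ptr=9 lookahead=* remaining=[* num $]

Answer: T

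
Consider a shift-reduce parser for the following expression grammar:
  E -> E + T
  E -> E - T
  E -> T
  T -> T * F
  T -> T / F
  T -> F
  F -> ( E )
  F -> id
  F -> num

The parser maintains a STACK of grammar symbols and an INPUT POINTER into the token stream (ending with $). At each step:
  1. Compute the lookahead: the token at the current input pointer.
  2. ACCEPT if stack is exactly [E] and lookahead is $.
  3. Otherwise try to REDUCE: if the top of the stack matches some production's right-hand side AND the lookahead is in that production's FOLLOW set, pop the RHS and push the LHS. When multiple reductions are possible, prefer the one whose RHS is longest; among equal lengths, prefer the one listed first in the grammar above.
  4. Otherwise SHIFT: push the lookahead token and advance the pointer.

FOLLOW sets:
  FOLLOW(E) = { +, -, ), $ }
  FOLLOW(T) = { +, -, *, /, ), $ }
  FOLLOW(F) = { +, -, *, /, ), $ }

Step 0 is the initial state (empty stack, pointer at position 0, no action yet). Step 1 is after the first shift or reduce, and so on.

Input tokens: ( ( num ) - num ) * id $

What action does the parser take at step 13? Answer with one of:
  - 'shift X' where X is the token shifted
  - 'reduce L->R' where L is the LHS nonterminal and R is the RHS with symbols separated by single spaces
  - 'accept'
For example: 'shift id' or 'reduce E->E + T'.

Answer: reduce F->num

Derivation:
Step 1: shift (. Stack=[(] ptr=1 lookahead=( remaining=[( num ) - num ) * id $]
Step 2: shift (. Stack=[( (] ptr=2 lookahead=num remaining=[num ) - num ) * id $]
Step 3: shift num. Stack=[( ( num] ptr=3 lookahead=) remaining=[) - num ) * id $]
Step 4: reduce F->num. Stack=[( ( F] ptr=3 lookahead=) remaining=[) - num ) * id $]
Step 5: reduce T->F. Stack=[( ( T] ptr=3 lookahead=) remaining=[) - num ) * id $]
Step 6: reduce E->T. Stack=[( ( E] ptr=3 lookahead=) remaining=[) - num ) * id $]
Step 7: shift ). Stack=[( ( E )] ptr=4 lookahead=- remaining=[- num ) * id $]
Step 8: reduce F->( E ). Stack=[( F] ptr=4 lookahead=- remaining=[- num ) * id $]
Step 9: reduce T->F. Stack=[( T] ptr=4 lookahead=- remaining=[- num ) * id $]
Step 10: reduce E->T. Stack=[( E] ptr=4 lookahead=- remaining=[- num ) * id $]
Step 11: shift -. Stack=[( E -] ptr=5 lookahead=num remaining=[num ) * id $]
Step 12: shift num. Stack=[( E - num] ptr=6 lookahead=) remaining=[) * id $]
Step 13: reduce F->num. Stack=[( E - F] ptr=6 lookahead=) remaining=[) * id $]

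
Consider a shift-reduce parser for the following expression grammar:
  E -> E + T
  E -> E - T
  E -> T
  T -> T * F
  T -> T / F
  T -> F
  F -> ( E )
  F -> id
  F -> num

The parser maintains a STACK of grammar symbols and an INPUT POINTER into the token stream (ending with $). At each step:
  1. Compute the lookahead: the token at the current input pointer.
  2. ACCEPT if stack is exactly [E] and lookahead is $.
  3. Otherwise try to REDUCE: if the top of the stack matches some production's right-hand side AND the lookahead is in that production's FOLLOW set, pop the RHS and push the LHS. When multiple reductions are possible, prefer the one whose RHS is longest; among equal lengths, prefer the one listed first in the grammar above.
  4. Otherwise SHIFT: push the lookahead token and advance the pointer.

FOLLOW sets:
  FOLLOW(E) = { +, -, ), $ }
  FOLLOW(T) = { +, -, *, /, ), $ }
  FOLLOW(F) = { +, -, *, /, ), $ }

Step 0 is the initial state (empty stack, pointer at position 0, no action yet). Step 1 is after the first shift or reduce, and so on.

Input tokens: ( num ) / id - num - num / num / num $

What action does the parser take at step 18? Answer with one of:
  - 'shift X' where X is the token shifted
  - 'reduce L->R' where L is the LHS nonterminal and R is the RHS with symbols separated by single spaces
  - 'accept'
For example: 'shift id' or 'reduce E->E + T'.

Step 1: shift (. Stack=[(] ptr=1 lookahead=num remaining=[num ) / id - num - num / num / num $]
Step 2: shift num. Stack=[( num] ptr=2 lookahead=) remaining=[) / id - num - num / num / num $]
Step 3: reduce F->num. Stack=[( F] ptr=2 lookahead=) remaining=[) / id - num - num / num / num $]
Step 4: reduce T->F. Stack=[( T] ptr=2 lookahead=) remaining=[) / id - num - num / num / num $]
Step 5: reduce E->T. Stack=[( E] ptr=2 lookahead=) remaining=[) / id - num - num / num / num $]
Step 6: shift ). Stack=[( E )] ptr=3 lookahead=/ remaining=[/ id - num - num / num / num $]
Step 7: reduce F->( E ). Stack=[F] ptr=3 lookahead=/ remaining=[/ id - num - num / num / num $]
Step 8: reduce T->F. Stack=[T] ptr=3 lookahead=/ remaining=[/ id - num - num / num / num $]
Step 9: shift /. Stack=[T /] ptr=4 lookahead=id remaining=[id - num - num / num / num $]
Step 10: shift id. Stack=[T / id] ptr=5 lookahead=- remaining=[- num - num / num / num $]
Step 11: reduce F->id. Stack=[T / F] ptr=5 lookahead=- remaining=[- num - num / num / num $]
Step 12: reduce T->T / F. Stack=[T] ptr=5 lookahead=- remaining=[- num - num / num / num $]
Step 13: reduce E->T. Stack=[E] ptr=5 lookahead=- remaining=[- num - num / num / num $]
Step 14: shift -. Stack=[E -] ptr=6 lookahead=num remaining=[num - num / num / num $]
Step 15: shift num. Stack=[E - num] ptr=7 lookahead=- remaining=[- num / num / num $]
Step 16: reduce F->num. Stack=[E - F] ptr=7 lookahead=- remaining=[- num / num / num $]
Step 17: reduce T->F. Stack=[E - T] ptr=7 lookahead=- remaining=[- num / num / num $]
Step 18: reduce E->E - T. Stack=[E] ptr=7 lookahead=- remaining=[- num / num / num $]

Answer: reduce E->E - T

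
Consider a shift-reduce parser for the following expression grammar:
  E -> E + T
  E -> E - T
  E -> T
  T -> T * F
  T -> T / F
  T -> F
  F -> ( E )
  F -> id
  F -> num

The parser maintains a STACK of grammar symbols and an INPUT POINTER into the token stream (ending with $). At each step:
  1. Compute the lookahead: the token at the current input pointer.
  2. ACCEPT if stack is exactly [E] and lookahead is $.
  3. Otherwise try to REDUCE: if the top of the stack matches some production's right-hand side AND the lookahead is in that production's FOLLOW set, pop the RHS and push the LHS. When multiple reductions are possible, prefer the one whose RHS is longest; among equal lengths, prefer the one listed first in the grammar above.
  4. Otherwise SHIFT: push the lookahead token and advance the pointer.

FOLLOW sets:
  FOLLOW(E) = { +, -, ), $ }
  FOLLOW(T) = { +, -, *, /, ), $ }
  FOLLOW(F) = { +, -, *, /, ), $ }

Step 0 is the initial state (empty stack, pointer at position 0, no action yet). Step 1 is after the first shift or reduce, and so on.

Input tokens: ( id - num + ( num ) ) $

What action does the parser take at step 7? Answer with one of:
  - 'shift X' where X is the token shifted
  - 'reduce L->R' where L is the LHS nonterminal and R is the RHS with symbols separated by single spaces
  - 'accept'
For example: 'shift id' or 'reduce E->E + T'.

Answer: shift num

Derivation:
Step 1: shift (. Stack=[(] ptr=1 lookahead=id remaining=[id - num + ( num ) ) $]
Step 2: shift id. Stack=[( id] ptr=2 lookahead=- remaining=[- num + ( num ) ) $]
Step 3: reduce F->id. Stack=[( F] ptr=2 lookahead=- remaining=[- num + ( num ) ) $]
Step 4: reduce T->F. Stack=[( T] ptr=2 lookahead=- remaining=[- num + ( num ) ) $]
Step 5: reduce E->T. Stack=[( E] ptr=2 lookahead=- remaining=[- num + ( num ) ) $]
Step 6: shift -. Stack=[( E -] ptr=3 lookahead=num remaining=[num + ( num ) ) $]
Step 7: shift num. Stack=[( E - num] ptr=4 lookahead=+ remaining=[+ ( num ) ) $]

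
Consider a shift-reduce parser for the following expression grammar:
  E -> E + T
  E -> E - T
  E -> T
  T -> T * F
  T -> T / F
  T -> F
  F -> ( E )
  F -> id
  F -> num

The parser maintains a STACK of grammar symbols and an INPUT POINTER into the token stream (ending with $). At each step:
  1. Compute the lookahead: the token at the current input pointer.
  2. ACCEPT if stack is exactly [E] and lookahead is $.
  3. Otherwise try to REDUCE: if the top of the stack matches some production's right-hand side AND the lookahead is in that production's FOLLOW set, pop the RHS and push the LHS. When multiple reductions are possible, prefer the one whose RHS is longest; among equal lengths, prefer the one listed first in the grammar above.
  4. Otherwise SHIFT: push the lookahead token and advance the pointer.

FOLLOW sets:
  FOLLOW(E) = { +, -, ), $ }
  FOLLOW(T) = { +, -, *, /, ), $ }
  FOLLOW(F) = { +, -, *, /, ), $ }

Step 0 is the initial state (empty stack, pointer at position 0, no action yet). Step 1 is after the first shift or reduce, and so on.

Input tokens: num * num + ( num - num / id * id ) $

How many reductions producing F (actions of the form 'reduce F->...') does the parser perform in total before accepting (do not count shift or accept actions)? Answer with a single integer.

Step 1: shift num. Stack=[num] ptr=1 lookahead=* remaining=[* num + ( num - num / id * id ) $]
Step 2: reduce F->num. Stack=[F] ptr=1 lookahead=* remaining=[* num + ( num - num / id * id ) $]
Step 3: reduce T->F. Stack=[T] ptr=1 lookahead=* remaining=[* num + ( num - num / id * id ) $]
Step 4: shift *. Stack=[T *] ptr=2 lookahead=num remaining=[num + ( num - num / id * id ) $]
Step 5: shift num. Stack=[T * num] ptr=3 lookahead=+ remaining=[+ ( num - num / id * id ) $]
Step 6: reduce F->num. Stack=[T * F] ptr=3 lookahead=+ remaining=[+ ( num - num / id * id ) $]
Step 7: reduce T->T * F. Stack=[T] ptr=3 lookahead=+ remaining=[+ ( num - num / id * id ) $]
Step 8: reduce E->T. Stack=[E] ptr=3 lookahead=+ remaining=[+ ( num - num / id * id ) $]
Step 9: shift +. Stack=[E +] ptr=4 lookahead=( remaining=[( num - num / id * id ) $]
Step 10: shift (. Stack=[E + (] ptr=5 lookahead=num remaining=[num - num / id * id ) $]
Step 11: shift num. Stack=[E + ( num] ptr=6 lookahead=- remaining=[- num / id * id ) $]
Step 12: reduce F->num. Stack=[E + ( F] ptr=6 lookahead=- remaining=[- num / id * id ) $]
Step 13: reduce T->F. Stack=[E + ( T] ptr=6 lookahead=- remaining=[- num / id * id ) $]
Step 14: reduce E->T. Stack=[E + ( E] ptr=6 lookahead=- remaining=[- num / id * id ) $]
Step 15: shift -. Stack=[E + ( E -] ptr=7 lookahead=num remaining=[num / id * id ) $]
Step 16: shift num. Stack=[E + ( E - num] ptr=8 lookahead=/ remaining=[/ id * id ) $]
Step 17: reduce F->num. Stack=[E + ( E - F] ptr=8 lookahead=/ remaining=[/ id * id ) $]
Step 18: reduce T->F. Stack=[E + ( E - T] ptr=8 lookahead=/ remaining=[/ id * id ) $]
Step 19: shift /. Stack=[E + ( E - T /] ptr=9 lookahead=id remaining=[id * id ) $]
Step 20: shift id. Stack=[E + ( E - T / id] ptr=10 lookahead=* remaining=[* id ) $]
Step 21: reduce F->id. Stack=[E + ( E - T / F] ptr=10 lookahead=* remaining=[* id ) $]
Step 22: reduce T->T / F. Stack=[E + ( E - T] ptr=10 lookahead=* remaining=[* id ) $]
Step 23: shift *. Stack=[E + ( E - T *] ptr=11 lookahead=id remaining=[id ) $]
Step 24: shift id. Stack=[E + ( E - T * id] ptr=12 lookahead=) remaining=[) $]
Step 25: reduce F->id. Stack=[E + ( E - T * F] ptr=12 lookahead=) remaining=[) $]
Step 26: reduce T->T * F. Stack=[E + ( E - T] ptr=12 lookahead=) remaining=[) $]
Step 27: reduce E->E - T. Stack=[E + ( E] ptr=12 lookahead=) remaining=[) $]
Step 28: shift ). Stack=[E + ( E )] ptr=13 lookahead=$ remaining=[$]
Step 29: reduce F->( E ). Stack=[E + F] ptr=13 lookahead=$ remaining=[$]
Step 30: reduce T->F. Stack=[E + T] ptr=13 lookahead=$ remaining=[$]
Step 31: reduce E->E + T. Stack=[E] ptr=13 lookahead=$ remaining=[$]
Step 32: accept. Stack=[E] ptr=13 lookahead=$ remaining=[$]

Answer: 7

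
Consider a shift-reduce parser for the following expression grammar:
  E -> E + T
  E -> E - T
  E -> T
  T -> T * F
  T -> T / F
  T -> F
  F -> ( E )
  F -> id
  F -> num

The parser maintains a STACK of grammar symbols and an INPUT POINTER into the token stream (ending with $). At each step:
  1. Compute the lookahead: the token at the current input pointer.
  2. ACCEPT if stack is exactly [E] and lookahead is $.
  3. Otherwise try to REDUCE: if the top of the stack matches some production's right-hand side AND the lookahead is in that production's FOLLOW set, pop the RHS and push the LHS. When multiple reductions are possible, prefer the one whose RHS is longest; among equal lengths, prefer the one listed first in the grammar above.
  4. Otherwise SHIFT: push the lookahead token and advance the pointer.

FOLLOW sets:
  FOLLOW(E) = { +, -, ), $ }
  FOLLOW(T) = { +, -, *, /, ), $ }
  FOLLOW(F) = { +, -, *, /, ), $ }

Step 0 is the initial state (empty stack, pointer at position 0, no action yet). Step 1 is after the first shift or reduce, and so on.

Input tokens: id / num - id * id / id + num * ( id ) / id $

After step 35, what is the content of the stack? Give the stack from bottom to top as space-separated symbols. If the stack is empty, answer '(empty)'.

Answer: E + T /

Derivation:
Step 1: shift id. Stack=[id] ptr=1 lookahead=/ remaining=[/ num - id * id / id + num * ( id ) / id $]
Step 2: reduce F->id. Stack=[F] ptr=1 lookahead=/ remaining=[/ num - id * id / id + num * ( id ) / id $]
Step 3: reduce T->F. Stack=[T] ptr=1 lookahead=/ remaining=[/ num - id * id / id + num * ( id ) / id $]
Step 4: shift /. Stack=[T /] ptr=2 lookahead=num remaining=[num - id * id / id + num * ( id ) / id $]
Step 5: shift num. Stack=[T / num] ptr=3 lookahead=- remaining=[- id * id / id + num * ( id ) / id $]
Step 6: reduce F->num. Stack=[T / F] ptr=3 lookahead=- remaining=[- id * id / id + num * ( id ) / id $]
Step 7: reduce T->T / F. Stack=[T] ptr=3 lookahead=- remaining=[- id * id / id + num * ( id ) / id $]
Step 8: reduce E->T. Stack=[E] ptr=3 lookahead=- remaining=[- id * id / id + num * ( id ) / id $]
Step 9: shift -. Stack=[E -] ptr=4 lookahead=id remaining=[id * id / id + num * ( id ) / id $]
Step 10: shift id. Stack=[E - id] ptr=5 lookahead=* remaining=[* id / id + num * ( id ) / id $]
Step 11: reduce F->id. Stack=[E - F] ptr=5 lookahead=* remaining=[* id / id + num * ( id ) / id $]
Step 12: reduce T->F. Stack=[E - T] ptr=5 lookahead=* remaining=[* id / id + num * ( id ) / id $]
Step 13: shift *. Stack=[E - T *] ptr=6 lookahead=id remaining=[id / id + num * ( id ) / id $]
Step 14: shift id. Stack=[E - T * id] ptr=7 lookahead=/ remaining=[/ id + num * ( id ) / id $]
Step 15: reduce F->id. Stack=[E - T * F] ptr=7 lookahead=/ remaining=[/ id + num * ( id ) / id $]
Step 16: reduce T->T * F. Stack=[E - T] ptr=7 lookahead=/ remaining=[/ id + num * ( id ) / id $]
Step 17: shift /. Stack=[E - T /] ptr=8 lookahead=id remaining=[id + num * ( id ) / id $]
Step 18: shift id. Stack=[E - T / id] ptr=9 lookahead=+ remaining=[+ num * ( id ) / id $]
Step 19: reduce F->id. Stack=[E - T / F] ptr=9 lookahead=+ remaining=[+ num * ( id ) / id $]
Step 20: reduce T->T / F. Stack=[E - T] ptr=9 lookahead=+ remaining=[+ num * ( id ) / id $]
Step 21: reduce E->E - T. Stack=[E] ptr=9 lookahead=+ remaining=[+ num * ( id ) / id $]
Step 22: shift +. Stack=[E +] ptr=10 lookahead=num remaining=[num * ( id ) / id $]
Step 23: shift num. Stack=[E + num] ptr=11 lookahead=* remaining=[* ( id ) / id $]
Step 24: reduce F->num. Stack=[E + F] ptr=11 lookahead=* remaining=[* ( id ) / id $]
Step 25: reduce T->F. Stack=[E + T] ptr=11 lookahead=* remaining=[* ( id ) / id $]
Step 26: shift *. Stack=[E + T *] ptr=12 lookahead=( remaining=[( id ) / id $]
Step 27: shift (. Stack=[E + T * (] ptr=13 lookahead=id remaining=[id ) / id $]
Step 28: shift id. Stack=[E + T * ( id] ptr=14 lookahead=) remaining=[) / id $]
Step 29: reduce F->id. Stack=[E + T * ( F] ptr=14 lookahead=) remaining=[) / id $]
Step 30: reduce T->F. Stack=[E + T * ( T] ptr=14 lookahead=) remaining=[) / id $]
Step 31: reduce E->T. Stack=[E + T * ( E] ptr=14 lookahead=) remaining=[) / id $]
Step 32: shift ). Stack=[E + T * ( E )] ptr=15 lookahead=/ remaining=[/ id $]
Step 33: reduce F->( E ). Stack=[E + T * F] ptr=15 lookahead=/ remaining=[/ id $]
Step 34: reduce T->T * F. Stack=[E + T] ptr=15 lookahead=/ remaining=[/ id $]
Step 35: shift /. Stack=[E + T /] ptr=16 lookahead=id remaining=[id $]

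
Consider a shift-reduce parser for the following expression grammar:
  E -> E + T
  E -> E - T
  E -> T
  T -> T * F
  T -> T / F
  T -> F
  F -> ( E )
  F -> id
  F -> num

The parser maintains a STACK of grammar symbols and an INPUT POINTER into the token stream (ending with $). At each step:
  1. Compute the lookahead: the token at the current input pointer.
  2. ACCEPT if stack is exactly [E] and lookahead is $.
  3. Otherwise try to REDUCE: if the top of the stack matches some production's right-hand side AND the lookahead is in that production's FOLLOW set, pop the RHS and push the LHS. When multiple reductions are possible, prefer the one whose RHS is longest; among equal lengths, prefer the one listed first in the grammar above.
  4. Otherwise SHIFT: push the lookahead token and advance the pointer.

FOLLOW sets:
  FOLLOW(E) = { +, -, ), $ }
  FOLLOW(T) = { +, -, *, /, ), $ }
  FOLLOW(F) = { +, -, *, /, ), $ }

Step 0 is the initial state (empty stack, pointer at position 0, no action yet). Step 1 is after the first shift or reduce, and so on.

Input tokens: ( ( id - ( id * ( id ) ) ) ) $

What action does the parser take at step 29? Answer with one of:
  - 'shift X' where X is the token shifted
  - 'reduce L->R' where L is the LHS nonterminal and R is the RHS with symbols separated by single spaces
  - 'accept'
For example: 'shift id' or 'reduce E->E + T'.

Step 1: shift (. Stack=[(] ptr=1 lookahead=( remaining=[( id - ( id * ( id ) ) ) ) $]
Step 2: shift (. Stack=[( (] ptr=2 lookahead=id remaining=[id - ( id * ( id ) ) ) ) $]
Step 3: shift id. Stack=[( ( id] ptr=3 lookahead=- remaining=[- ( id * ( id ) ) ) ) $]
Step 4: reduce F->id. Stack=[( ( F] ptr=3 lookahead=- remaining=[- ( id * ( id ) ) ) ) $]
Step 5: reduce T->F. Stack=[( ( T] ptr=3 lookahead=- remaining=[- ( id * ( id ) ) ) ) $]
Step 6: reduce E->T. Stack=[( ( E] ptr=3 lookahead=- remaining=[- ( id * ( id ) ) ) ) $]
Step 7: shift -. Stack=[( ( E -] ptr=4 lookahead=( remaining=[( id * ( id ) ) ) ) $]
Step 8: shift (. Stack=[( ( E - (] ptr=5 lookahead=id remaining=[id * ( id ) ) ) ) $]
Step 9: shift id. Stack=[( ( E - ( id] ptr=6 lookahead=* remaining=[* ( id ) ) ) ) $]
Step 10: reduce F->id. Stack=[( ( E - ( F] ptr=6 lookahead=* remaining=[* ( id ) ) ) ) $]
Step 11: reduce T->F. Stack=[( ( E - ( T] ptr=6 lookahead=* remaining=[* ( id ) ) ) ) $]
Step 12: shift *. Stack=[( ( E - ( T *] ptr=7 lookahead=( remaining=[( id ) ) ) ) $]
Step 13: shift (. Stack=[( ( E - ( T * (] ptr=8 lookahead=id remaining=[id ) ) ) ) $]
Step 14: shift id. Stack=[( ( E - ( T * ( id] ptr=9 lookahead=) remaining=[) ) ) ) $]
Step 15: reduce F->id. Stack=[( ( E - ( T * ( F] ptr=9 lookahead=) remaining=[) ) ) ) $]
Step 16: reduce T->F. Stack=[( ( E - ( T * ( T] ptr=9 lookahead=) remaining=[) ) ) ) $]
Step 17: reduce E->T. Stack=[( ( E - ( T * ( E] ptr=9 lookahead=) remaining=[) ) ) ) $]
Step 18: shift ). Stack=[( ( E - ( T * ( E )] ptr=10 lookahead=) remaining=[) ) ) $]
Step 19: reduce F->( E ). Stack=[( ( E - ( T * F] ptr=10 lookahead=) remaining=[) ) ) $]
Step 20: reduce T->T * F. Stack=[( ( E - ( T] ptr=10 lookahead=) remaining=[) ) ) $]
Step 21: reduce E->T. Stack=[( ( E - ( E] ptr=10 lookahead=) remaining=[) ) ) $]
Step 22: shift ). Stack=[( ( E - ( E )] ptr=11 lookahead=) remaining=[) ) $]
Step 23: reduce F->( E ). Stack=[( ( E - F] ptr=11 lookahead=) remaining=[) ) $]
Step 24: reduce T->F. Stack=[( ( E - T] ptr=11 lookahead=) remaining=[) ) $]
Step 25: reduce E->E - T. Stack=[( ( E] ptr=11 lookahead=) remaining=[) ) $]
Step 26: shift ). Stack=[( ( E )] ptr=12 lookahead=) remaining=[) $]
Step 27: reduce F->( E ). Stack=[( F] ptr=12 lookahead=) remaining=[) $]
Step 28: reduce T->F. Stack=[( T] ptr=12 lookahead=) remaining=[) $]
Step 29: reduce E->T. Stack=[( E] ptr=12 lookahead=) remaining=[) $]

Answer: reduce E->T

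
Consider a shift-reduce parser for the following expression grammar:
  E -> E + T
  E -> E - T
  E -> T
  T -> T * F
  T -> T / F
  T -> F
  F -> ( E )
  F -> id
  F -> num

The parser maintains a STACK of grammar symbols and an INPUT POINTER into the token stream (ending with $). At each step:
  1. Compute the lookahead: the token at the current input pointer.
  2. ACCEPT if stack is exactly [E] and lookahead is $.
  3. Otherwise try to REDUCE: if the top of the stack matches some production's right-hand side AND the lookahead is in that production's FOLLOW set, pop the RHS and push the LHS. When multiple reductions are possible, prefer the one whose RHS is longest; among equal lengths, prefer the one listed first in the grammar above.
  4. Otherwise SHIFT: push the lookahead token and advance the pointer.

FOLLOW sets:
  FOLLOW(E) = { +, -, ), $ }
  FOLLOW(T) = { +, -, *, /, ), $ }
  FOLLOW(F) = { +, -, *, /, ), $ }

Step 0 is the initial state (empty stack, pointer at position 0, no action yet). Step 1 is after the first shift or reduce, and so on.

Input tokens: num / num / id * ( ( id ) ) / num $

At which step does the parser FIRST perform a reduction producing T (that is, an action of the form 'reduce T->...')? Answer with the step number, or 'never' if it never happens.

Step 1: shift num. Stack=[num] ptr=1 lookahead=/ remaining=[/ num / id * ( ( id ) ) / num $]
Step 2: reduce F->num. Stack=[F] ptr=1 lookahead=/ remaining=[/ num / id * ( ( id ) ) / num $]
Step 3: reduce T->F. Stack=[T] ptr=1 lookahead=/ remaining=[/ num / id * ( ( id ) ) / num $]

Answer: 3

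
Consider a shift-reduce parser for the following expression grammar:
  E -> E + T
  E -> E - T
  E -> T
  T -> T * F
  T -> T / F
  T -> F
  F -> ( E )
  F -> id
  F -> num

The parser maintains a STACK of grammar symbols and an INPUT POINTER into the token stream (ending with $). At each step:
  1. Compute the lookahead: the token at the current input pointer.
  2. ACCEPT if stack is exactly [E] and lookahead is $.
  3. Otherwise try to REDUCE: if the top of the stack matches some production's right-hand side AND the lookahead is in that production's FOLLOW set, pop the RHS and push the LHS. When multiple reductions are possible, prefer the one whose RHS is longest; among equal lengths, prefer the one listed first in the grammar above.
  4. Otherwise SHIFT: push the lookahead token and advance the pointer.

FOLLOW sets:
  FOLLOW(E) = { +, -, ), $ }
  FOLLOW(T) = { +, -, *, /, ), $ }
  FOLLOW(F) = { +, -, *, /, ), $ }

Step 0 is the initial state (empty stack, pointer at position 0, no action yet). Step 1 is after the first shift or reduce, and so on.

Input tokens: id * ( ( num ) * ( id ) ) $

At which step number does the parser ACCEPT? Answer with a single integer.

Answer: 28

Derivation:
Step 1: shift id. Stack=[id] ptr=1 lookahead=* remaining=[* ( ( num ) * ( id ) ) $]
Step 2: reduce F->id. Stack=[F] ptr=1 lookahead=* remaining=[* ( ( num ) * ( id ) ) $]
Step 3: reduce T->F. Stack=[T] ptr=1 lookahead=* remaining=[* ( ( num ) * ( id ) ) $]
Step 4: shift *. Stack=[T *] ptr=2 lookahead=( remaining=[( ( num ) * ( id ) ) $]
Step 5: shift (. Stack=[T * (] ptr=3 lookahead=( remaining=[( num ) * ( id ) ) $]
Step 6: shift (. Stack=[T * ( (] ptr=4 lookahead=num remaining=[num ) * ( id ) ) $]
Step 7: shift num. Stack=[T * ( ( num] ptr=5 lookahead=) remaining=[) * ( id ) ) $]
Step 8: reduce F->num. Stack=[T * ( ( F] ptr=5 lookahead=) remaining=[) * ( id ) ) $]
Step 9: reduce T->F. Stack=[T * ( ( T] ptr=5 lookahead=) remaining=[) * ( id ) ) $]
Step 10: reduce E->T. Stack=[T * ( ( E] ptr=5 lookahead=) remaining=[) * ( id ) ) $]
Step 11: shift ). Stack=[T * ( ( E )] ptr=6 lookahead=* remaining=[* ( id ) ) $]
Step 12: reduce F->( E ). Stack=[T * ( F] ptr=6 lookahead=* remaining=[* ( id ) ) $]
Step 13: reduce T->F. Stack=[T * ( T] ptr=6 lookahead=* remaining=[* ( id ) ) $]
Step 14: shift *. Stack=[T * ( T *] ptr=7 lookahead=( remaining=[( id ) ) $]
Step 15: shift (. Stack=[T * ( T * (] ptr=8 lookahead=id remaining=[id ) ) $]
Step 16: shift id. Stack=[T * ( T * ( id] ptr=9 lookahead=) remaining=[) ) $]
Step 17: reduce F->id. Stack=[T * ( T * ( F] ptr=9 lookahead=) remaining=[) ) $]
Step 18: reduce T->F. Stack=[T * ( T * ( T] ptr=9 lookahead=) remaining=[) ) $]
Step 19: reduce E->T. Stack=[T * ( T * ( E] ptr=9 lookahead=) remaining=[) ) $]
Step 20: shift ). Stack=[T * ( T * ( E )] ptr=10 lookahead=) remaining=[) $]
Step 21: reduce F->( E ). Stack=[T * ( T * F] ptr=10 lookahead=) remaining=[) $]
Step 22: reduce T->T * F. Stack=[T * ( T] ptr=10 lookahead=) remaining=[) $]
Step 23: reduce E->T. Stack=[T * ( E] ptr=10 lookahead=) remaining=[) $]
Step 24: shift ). Stack=[T * ( E )] ptr=11 lookahead=$ remaining=[$]
Step 25: reduce F->( E ). Stack=[T * F] ptr=11 lookahead=$ remaining=[$]
Step 26: reduce T->T * F. Stack=[T] ptr=11 lookahead=$ remaining=[$]
Step 27: reduce E->T. Stack=[E] ptr=11 lookahead=$ remaining=[$]
Step 28: accept. Stack=[E] ptr=11 lookahead=$ remaining=[$]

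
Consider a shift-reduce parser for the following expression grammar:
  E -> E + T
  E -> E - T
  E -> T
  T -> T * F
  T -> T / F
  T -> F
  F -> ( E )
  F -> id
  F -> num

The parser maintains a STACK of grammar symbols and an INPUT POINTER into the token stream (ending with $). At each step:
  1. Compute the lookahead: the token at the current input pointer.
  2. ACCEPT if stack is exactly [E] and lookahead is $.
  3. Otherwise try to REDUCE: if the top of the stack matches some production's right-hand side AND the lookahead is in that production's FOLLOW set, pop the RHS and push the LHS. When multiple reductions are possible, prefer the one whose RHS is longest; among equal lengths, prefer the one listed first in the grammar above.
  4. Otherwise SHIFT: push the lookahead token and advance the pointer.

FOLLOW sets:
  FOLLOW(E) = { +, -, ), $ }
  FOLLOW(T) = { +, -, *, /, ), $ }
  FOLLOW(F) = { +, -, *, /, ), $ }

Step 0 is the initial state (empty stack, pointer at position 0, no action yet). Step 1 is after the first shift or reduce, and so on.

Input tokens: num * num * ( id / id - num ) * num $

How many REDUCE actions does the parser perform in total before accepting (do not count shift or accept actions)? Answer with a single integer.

Answer: 17

Derivation:
Step 1: shift num. Stack=[num] ptr=1 lookahead=* remaining=[* num * ( id / id - num ) * num $]
Step 2: reduce F->num. Stack=[F] ptr=1 lookahead=* remaining=[* num * ( id / id - num ) * num $]
Step 3: reduce T->F. Stack=[T] ptr=1 lookahead=* remaining=[* num * ( id / id - num ) * num $]
Step 4: shift *. Stack=[T *] ptr=2 lookahead=num remaining=[num * ( id / id - num ) * num $]
Step 5: shift num. Stack=[T * num] ptr=3 lookahead=* remaining=[* ( id / id - num ) * num $]
Step 6: reduce F->num. Stack=[T * F] ptr=3 lookahead=* remaining=[* ( id / id - num ) * num $]
Step 7: reduce T->T * F. Stack=[T] ptr=3 lookahead=* remaining=[* ( id / id - num ) * num $]
Step 8: shift *. Stack=[T *] ptr=4 lookahead=( remaining=[( id / id - num ) * num $]
Step 9: shift (. Stack=[T * (] ptr=5 lookahead=id remaining=[id / id - num ) * num $]
Step 10: shift id. Stack=[T * ( id] ptr=6 lookahead=/ remaining=[/ id - num ) * num $]
Step 11: reduce F->id. Stack=[T * ( F] ptr=6 lookahead=/ remaining=[/ id - num ) * num $]
Step 12: reduce T->F. Stack=[T * ( T] ptr=6 lookahead=/ remaining=[/ id - num ) * num $]
Step 13: shift /. Stack=[T * ( T /] ptr=7 lookahead=id remaining=[id - num ) * num $]
Step 14: shift id. Stack=[T * ( T / id] ptr=8 lookahead=- remaining=[- num ) * num $]
Step 15: reduce F->id. Stack=[T * ( T / F] ptr=8 lookahead=- remaining=[- num ) * num $]
Step 16: reduce T->T / F. Stack=[T * ( T] ptr=8 lookahead=- remaining=[- num ) * num $]
Step 17: reduce E->T. Stack=[T * ( E] ptr=8 lookahead=- remaining=[- num ) * num $]
Step 18: shift -. Stack=[T * ( E -] ptr=9 lookahead=num remaining=[num ) * num $]
Step 19: shift num. Stack=[T * ( E - num] ptr=10 lookahead=) remaining=[) * num $]
Step 20: reduce F->num. Stack=[T * ( E - F] ptr=10 lookahead=) remaining=[) * num $]
Step 21: reduce T->F. Stack=[T * ( E - T] ptr=10 lookahead=) remaining=[) * num $]
Step 22: reduce E->E - T. Stack=[T * ( E] ptr=10 lookahead=) remaining=[) * num $]
Step 23: shift ). Stack=[T * ( E )] ptr=11 lookahead=* remaining=[* num $]
Step 24: reduce F->( E ). Stack=[T * F] ptr=11 lookahead=* remaining=[* num $]
Step 25: reduce T->T * F. Stack=[T] ptr=11 lookahead=* remaining=[* num $]
Step 26: shift *. Stack=[T *] ptr=12 lookahead=num remaining=[num $]
Step 27: shift num. Stack=[T * num] ptr=13 lookahead=$ remaining=[$]
Step 28: reduce F->num. Stack=[T * F] ptr=13 lookahead=$ remaining=[$]
Step 29: reduce T->T * F. Stack=[T] ptr=13 lookahead=$ remaining=[$]
Step 30: reduce E->T. Stack=[E] ptr=13 lookahead=$ remaining=[$]
Step 31: accept. Stack=[E] ptr=13 lookahead=$ remaining=[$]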